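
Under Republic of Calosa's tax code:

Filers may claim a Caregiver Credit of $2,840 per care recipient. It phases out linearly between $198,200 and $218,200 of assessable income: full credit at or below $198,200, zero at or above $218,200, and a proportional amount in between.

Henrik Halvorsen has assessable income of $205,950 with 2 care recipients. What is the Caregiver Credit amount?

Caregiver Credit: base = 2 × $2,840 = $5,680. $205,950 is $7,750 into a $20,000 phase-out range, leaving 12,250/20,000 of the credit: $5,680 × 12,250/20,000 = $3,479.

$3,479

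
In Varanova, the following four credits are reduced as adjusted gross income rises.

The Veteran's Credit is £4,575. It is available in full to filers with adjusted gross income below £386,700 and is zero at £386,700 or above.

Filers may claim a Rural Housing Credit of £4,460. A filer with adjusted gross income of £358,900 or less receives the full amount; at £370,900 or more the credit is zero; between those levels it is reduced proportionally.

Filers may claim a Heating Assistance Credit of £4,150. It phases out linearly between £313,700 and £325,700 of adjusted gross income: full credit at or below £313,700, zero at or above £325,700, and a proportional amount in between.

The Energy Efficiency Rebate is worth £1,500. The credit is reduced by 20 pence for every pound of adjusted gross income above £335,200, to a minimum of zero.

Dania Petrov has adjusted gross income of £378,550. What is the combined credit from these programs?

£4,575

Veteran's Credit: £378,550 is below the £386,700 cutoff, so the full £4,575 applies.
Rural Housing Credit: £378,550 is at or above £370,900, so the credit is £0.
Heating Assistance Credit: £378,550 is at or above £325,700, so the credit is £0.
Energy Efficiency Rebate: 20% of the £43,350 excess over £335,200 is £8,670 ≥ base, so the credit is £0.
Total: £4,575 + £0 + £0 + £0 = £4,575.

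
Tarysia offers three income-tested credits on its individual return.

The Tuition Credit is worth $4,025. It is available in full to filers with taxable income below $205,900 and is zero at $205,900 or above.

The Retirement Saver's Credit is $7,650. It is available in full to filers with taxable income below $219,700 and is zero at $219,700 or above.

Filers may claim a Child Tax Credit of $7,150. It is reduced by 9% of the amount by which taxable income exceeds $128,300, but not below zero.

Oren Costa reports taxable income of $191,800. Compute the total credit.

Tuition Credit: $191,800 is below the $205,900 cutoff, so the full $4,025 applies.
Retirement Saver's Credit: $191,800 is below the $219,700 cutoff, so the full $7,650 applies.
Child Tax Credit: 9% of the $63,500 excess over $128,300 is $5,715; credit = $7,150 − $5,715 = $1,435.
Total: $4,025 + $7,650 + $1,435 = $13,110.

$13,110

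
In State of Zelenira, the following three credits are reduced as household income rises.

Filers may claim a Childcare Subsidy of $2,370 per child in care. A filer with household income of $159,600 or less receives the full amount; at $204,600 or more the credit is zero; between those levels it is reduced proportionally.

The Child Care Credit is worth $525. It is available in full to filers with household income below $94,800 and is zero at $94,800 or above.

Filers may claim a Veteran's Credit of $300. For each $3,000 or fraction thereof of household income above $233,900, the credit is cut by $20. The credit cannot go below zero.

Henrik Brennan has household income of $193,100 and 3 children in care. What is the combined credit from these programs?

Childcare Subsidy: base = 3 × $2,370 = $7,110. $193,100 is $33,500 into a $45,000 phase-out range, leaving 11,500/45,000 of the credit: $7,110 × 11,500/45,000 = $1,817.
Child Care Credit: $193,100 meets or exceeds the $94,800 cutoff, so the credit is $0.
Veteran's Credit: $193,100 is at or below the $233,900 threshold, so the full $300 applies.
Total: $1,817 + $0 + $300 = $2,117.

$2,117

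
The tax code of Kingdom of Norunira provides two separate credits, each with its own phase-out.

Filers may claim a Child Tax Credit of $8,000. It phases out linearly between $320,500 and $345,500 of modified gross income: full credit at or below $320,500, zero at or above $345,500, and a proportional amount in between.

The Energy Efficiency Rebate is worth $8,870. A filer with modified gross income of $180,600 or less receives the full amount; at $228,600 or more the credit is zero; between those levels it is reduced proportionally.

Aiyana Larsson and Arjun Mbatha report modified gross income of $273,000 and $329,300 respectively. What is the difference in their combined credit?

Aiyana ($273,000): Child Tax Credit: $273,000 is at or below the $320,500 threshold, so the full $8,000 applies. Energy Efficiency Rebate: $273,000 is at or above $228,600, so the credit is $0. total $8,000 + $0 = $8,000
Arjun ($329,300): Child Tax Credit: $329,300 is $8,800 into a $25,000 phase-out range, leaving 16,200/25,000 of the credit: $8,000 × 16,200/25,000 = $5,184. Energy Efficiency Rebate: $329,300 is at or above $228,600, so the credit is $0. total $5,184 + $0 = $5,184
Difference: |$8,000 − $5,184| = $2,816.

$2,816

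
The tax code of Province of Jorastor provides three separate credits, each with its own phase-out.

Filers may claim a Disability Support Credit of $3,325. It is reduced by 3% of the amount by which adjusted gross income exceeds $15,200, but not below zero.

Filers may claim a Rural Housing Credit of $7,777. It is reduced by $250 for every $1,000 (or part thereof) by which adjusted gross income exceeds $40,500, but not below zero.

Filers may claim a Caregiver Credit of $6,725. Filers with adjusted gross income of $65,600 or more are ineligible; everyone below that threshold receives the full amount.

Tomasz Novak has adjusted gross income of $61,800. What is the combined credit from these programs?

$10,929

Disability Support Credit: 3% of the $46,600 excess over $15,200 is $1,398; credit = $3,325 − $1,398 = $1,927.
Rural Housing Credit: income exceeds $40,500 by $21,300, which is 22 full-or-partial $1,000 increments; reduction = 22 × $250 = $5,500, leaving $2,277.
Caregiver Credit: $61,800 is below the $65,600 cutoff, so the full $6,725 applies.
Total: $1,927 + $2,277 + $6,725 = $10,929.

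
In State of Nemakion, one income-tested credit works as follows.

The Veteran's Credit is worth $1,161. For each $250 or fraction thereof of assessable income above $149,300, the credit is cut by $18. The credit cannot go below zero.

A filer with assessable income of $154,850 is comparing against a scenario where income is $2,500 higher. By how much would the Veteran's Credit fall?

$180

At $154,850 — income exceeds $149,300 by $5,550, which is 23 full-or-partial $250 increments; reduction = 23 × $18 = $414, leaving $747.
At $157,350 — income exceeds $149,300 by $8,050, which is 33 full-or-partial $250 increments; reduction = 33 × $18 = $594, leaving $567.
Lost: $747 − $567 = $180.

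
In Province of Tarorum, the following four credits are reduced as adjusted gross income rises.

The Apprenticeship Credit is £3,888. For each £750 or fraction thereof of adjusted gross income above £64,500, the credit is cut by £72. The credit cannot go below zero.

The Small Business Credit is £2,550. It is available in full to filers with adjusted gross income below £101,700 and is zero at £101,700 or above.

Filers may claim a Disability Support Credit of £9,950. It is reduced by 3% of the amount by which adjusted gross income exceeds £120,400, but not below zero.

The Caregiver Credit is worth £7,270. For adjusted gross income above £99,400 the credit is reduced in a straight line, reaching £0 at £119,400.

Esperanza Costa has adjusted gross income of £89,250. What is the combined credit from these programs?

£21,282

Apprenticeship Credit: income exceeds £64,500 by £24,750, which is 33 full-or-partial £750 increments; reduction = 33 × £72 = £2,376, leaving £1,512.
Small Business Credit: £89,250 is below the £101,700 cutoff, so the full £2,550 applies.
Disability Support Credit: £89,250 is at or below the £120,400 threshold, so the full £9,950 applies.
Caregiver Credit: £89,250 is at or below the £99,400 threshold, so the full £7,270 applies.
Total: £1,512 + £2,550 + £9,950 + £7,270 = £21,282.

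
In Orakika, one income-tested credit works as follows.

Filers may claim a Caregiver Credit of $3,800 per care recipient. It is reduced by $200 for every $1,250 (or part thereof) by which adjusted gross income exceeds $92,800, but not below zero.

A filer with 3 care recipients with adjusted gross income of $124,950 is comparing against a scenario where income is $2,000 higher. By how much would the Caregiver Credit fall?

$400

At $124,950 — base = 3 × $3,800 = $11,400. income exceeds $92,800 by $32,150, which is 26 full-or-partial $1,250 increments; reduction = 26 × $200 = $5,200, leaving $6,200.
At $126,950 — base = 3 × $3,800 = $11,400. income exceeds $92,800 by $34,150, which is 28 full-or-partial $1,250 increments; reduction = 28 × $200 = $5,600, leaving $5,800.
Lost: $6,200 − $5,800 = $400.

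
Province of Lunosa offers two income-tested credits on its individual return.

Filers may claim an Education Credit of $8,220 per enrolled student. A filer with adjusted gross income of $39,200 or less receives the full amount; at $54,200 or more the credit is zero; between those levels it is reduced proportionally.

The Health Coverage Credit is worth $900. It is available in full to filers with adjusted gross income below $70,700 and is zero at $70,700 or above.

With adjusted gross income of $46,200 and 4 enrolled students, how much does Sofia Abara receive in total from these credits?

$18,436

Education Credit: base = 4 × $8,220 = $32,880. $46,200 is $7,000 into a $15,000 phase-out range, leaving 8,000/15,000 of the credit: $32,880 × 8,000/15,000 = $17,536.
Health Coverage Credit: $46,200 is below the $70,700 cutoff, so the full $900 applies.
Total: $17,536 + $900 = $18,436.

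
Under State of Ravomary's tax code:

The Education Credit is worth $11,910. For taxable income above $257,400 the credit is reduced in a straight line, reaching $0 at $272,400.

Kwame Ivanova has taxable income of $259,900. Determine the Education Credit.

$9,925

Education Credit: $259,900 is $2,500 into a $15,000 phase-out range, leaving 12,500/15,000 of the credit: $11,910 × 12,500/15,000 = $9,925.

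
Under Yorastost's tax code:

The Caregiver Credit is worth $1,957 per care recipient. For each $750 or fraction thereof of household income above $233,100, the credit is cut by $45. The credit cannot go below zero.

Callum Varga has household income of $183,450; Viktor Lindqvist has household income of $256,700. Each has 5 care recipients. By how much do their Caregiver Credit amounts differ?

Callum ($183,450): Caregiver Credit: base = 5 × $1,957 = $9,785. $183,450 is at or below the $233,100 threshold, so the full $9,785 applies.
Viktor ($256,700): Caregiver Credit: base = 5 × $1,957 = $9,785. income exceeds $233,100 by $23,600, which is 32 full-or-partial $750 increments; reduction = 32 × $45 = $1,440, leaving $8,345.
Difference: |$9,785 − $8,345| = $1,440.

$1,440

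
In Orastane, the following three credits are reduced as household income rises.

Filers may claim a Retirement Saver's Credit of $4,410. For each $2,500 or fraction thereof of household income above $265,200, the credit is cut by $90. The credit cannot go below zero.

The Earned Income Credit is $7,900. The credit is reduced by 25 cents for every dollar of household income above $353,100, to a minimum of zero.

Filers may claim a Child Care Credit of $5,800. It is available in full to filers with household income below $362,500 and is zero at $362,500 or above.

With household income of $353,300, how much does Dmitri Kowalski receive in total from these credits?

Retirement Saver's Credit: income exceeds $265,200 by $88,100, which is 36 full-or-partial $2,500 increments; reduction = 36 × $90 = $3,240, leaving $1,170.
Earned Income Credit: 25% of the $200 excess over $353,100 is $50; credit = $7,900 − $50 = $7,850.
Child Care Credit: $353,300 is below the $362,500 cutoff, so the full $5,800 applies.
Total: $1,170 + $7,850 + $5,800 = $14,820.

$14,820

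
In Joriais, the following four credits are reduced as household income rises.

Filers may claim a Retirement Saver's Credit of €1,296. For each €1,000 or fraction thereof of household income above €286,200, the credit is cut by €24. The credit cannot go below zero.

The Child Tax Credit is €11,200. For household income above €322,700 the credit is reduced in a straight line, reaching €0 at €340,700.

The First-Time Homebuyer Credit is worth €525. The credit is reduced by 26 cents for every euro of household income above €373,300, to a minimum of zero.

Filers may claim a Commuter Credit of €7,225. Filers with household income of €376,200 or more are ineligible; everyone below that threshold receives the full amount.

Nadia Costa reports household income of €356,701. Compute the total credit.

€7,750

Retirement Saver's Credit: income exceeds €286,200 by €70,501 → 71 increments × €24 = €1,704 ≥ base, so the credit is €0.
Child Tax Credit: €356,701 is at or above €340,700, so the credit is €0.
First-Time Homebuyer Credit: €356,701 is at or below the €373,300 threshold, so the full €525 applies.
Commuter Credit: €356,701 is below the €376,200 cutoff, so the full €7,225 applies.
Total: €0 + €0 + €525 + €7,225 = €7,750.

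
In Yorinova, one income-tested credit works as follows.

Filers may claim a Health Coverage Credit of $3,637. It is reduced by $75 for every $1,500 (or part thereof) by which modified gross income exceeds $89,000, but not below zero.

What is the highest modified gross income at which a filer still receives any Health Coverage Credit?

After 48 increments the reduction is 48 × $75 = $3,600, leaving $37; one more increment wipes it out. Increment 48 ends at excess 48 × $1,500 = $72,000, so the highest qualifying income is $89,000 + $72,000 = $161,000.

$161,000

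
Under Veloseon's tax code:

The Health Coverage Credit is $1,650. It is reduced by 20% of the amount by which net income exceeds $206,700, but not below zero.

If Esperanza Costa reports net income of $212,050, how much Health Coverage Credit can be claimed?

$580

Health Coverage Credit: 20% of the $5,350 excess over $206,700 is $1,070; credit = $1,650 − $1,070 = $580.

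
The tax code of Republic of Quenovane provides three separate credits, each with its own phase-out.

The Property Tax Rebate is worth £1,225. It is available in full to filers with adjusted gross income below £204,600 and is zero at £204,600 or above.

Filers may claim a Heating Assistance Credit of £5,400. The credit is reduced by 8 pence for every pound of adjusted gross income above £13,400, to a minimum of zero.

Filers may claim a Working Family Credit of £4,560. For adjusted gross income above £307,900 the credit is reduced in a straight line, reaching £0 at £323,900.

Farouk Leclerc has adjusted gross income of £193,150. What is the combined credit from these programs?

£5,785

Property Tax Rebate: £193,150 is below the £204,600 cutoff, so the full £1,225 applies.
Heating Assistance Credit: 8% of the £179,750 excess over £13,400 is £14,380 ≥ base, so the credit is £0.
Working Family Credit: £193,150 is at or below the £307,900 threshold, so the full £4,560 applies.
Total: £1,225 + £0 + £4,560 = £5,785.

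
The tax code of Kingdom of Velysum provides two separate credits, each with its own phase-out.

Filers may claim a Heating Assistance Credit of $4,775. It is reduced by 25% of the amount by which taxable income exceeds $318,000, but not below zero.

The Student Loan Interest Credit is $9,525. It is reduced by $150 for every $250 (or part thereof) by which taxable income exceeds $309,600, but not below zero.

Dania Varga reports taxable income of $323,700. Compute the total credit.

Heating Assistance Credit: 25% of the $5,700 excess over $318,000 is $1,425; credit = $4,775 − $1,425 = $3,350.
Student Loan Interest Credit: income exceeds $309,600 by $14,100, which is 57 full-or-partial $250 increments; reduction = 57 × $150 = $8,550, leaving $975.
Total: $3,350 + $975 = $4,325.

$4,325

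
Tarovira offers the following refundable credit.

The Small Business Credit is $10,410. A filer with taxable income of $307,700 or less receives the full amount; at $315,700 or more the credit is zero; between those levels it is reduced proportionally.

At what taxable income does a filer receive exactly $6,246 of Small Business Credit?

$310,900

$6,246 is 6,246/10,410 of the full $10,410, so 4,164/10,410 of the $8,000 range has been used: income = $307,700 + $8,000 × 4,164/10,410 = $310,900.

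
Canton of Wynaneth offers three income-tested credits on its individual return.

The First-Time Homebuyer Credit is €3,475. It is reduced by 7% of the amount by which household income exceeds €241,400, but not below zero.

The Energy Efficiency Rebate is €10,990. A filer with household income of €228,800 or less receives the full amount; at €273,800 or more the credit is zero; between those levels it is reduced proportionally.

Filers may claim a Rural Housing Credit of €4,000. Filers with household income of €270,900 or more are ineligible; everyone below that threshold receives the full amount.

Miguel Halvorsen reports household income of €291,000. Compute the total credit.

€3

First-Time Homebuyer Credit: 7% of the €49,600 excess over €241,400 is €3,472; credit = €3,475 − €3,472 = €3.
Energy Efficiency Rebate: €291,000 is at or above €273,800, so the credit is €0.
Rural Housing Credit: €291,000 meets or exceeds the €270,900 cutoff, so the credit is €0.
Total: €3 + €0 + €0 = €3.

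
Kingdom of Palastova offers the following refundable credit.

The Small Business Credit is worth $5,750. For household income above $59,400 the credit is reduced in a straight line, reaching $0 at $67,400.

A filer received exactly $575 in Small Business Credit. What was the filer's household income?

$575 is 575/5,750 of the full $5,750, so 5,175/5,750 of the $8,000 range has been used: income = $59,400 + $8,000 × 5,175/5,750 = $66,600.

$66,600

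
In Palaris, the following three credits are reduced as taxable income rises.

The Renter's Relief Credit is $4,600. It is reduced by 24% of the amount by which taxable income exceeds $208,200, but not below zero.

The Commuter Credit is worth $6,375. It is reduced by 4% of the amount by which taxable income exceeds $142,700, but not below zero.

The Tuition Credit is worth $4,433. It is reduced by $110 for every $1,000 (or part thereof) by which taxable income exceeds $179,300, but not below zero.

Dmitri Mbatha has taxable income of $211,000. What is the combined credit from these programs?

Renter's Relief Credit: 24% of the $2,800 excess over $208,200 is $672; credit = $4,600 − $672 = $3,928.
Commuter Credit: 4% of the $68,300 excess over $142,700 is $2,732; credit = $6,375 − $2,732 = $3,643.
Tuition Credit: income exceeds $179,300 by $31,700, which is 32 full-or-partial $1,000 increments; reduction = 32 × $110 = $3,520, leaving $913.
Total: $3,928 + $3,643 + $913 = $8,484.

$8,484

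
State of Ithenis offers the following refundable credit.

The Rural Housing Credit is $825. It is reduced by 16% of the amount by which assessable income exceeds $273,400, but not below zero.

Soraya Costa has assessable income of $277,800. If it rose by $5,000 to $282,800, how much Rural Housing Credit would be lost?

At $277,800 — 16% of the $4,400 excess over $273,400 is $704; credit = $825 − $704 = $121.
At $282,800 — 16% of the $9,400 excess over $273,400 is $1,504 ≥ base, so the credit is $0.
Lost: $121 − $0 = $121.

$121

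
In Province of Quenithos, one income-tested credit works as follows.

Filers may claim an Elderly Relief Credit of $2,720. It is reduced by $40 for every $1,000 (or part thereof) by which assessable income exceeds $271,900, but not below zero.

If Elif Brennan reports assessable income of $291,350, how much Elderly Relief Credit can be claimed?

Elderly Relief Credit: income exceeds $271,900 by $19,450, which is 20 full-or-partial $1,000 increments; reduction = 20 × $40 = $800, leaving $1,920.

$1,920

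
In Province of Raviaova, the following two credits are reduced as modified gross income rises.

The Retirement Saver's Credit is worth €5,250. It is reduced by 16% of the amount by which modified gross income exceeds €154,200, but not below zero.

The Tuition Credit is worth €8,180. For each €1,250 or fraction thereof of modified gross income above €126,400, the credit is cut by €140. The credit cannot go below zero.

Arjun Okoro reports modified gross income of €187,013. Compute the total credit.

Retirement Saver's Credit: 16% of the €32,813 excess over €154,200 is €5,250.08 ≥ base, so the credit is €0.
Tuition Credit: income exceeds €126,400 by €60,613, which is 49 full-or-partial €1,250 increments; reduction = 49 × €140 = €6,860, leaving €1,320.
Total: €0 + €1,320 = €1,320.

€1,320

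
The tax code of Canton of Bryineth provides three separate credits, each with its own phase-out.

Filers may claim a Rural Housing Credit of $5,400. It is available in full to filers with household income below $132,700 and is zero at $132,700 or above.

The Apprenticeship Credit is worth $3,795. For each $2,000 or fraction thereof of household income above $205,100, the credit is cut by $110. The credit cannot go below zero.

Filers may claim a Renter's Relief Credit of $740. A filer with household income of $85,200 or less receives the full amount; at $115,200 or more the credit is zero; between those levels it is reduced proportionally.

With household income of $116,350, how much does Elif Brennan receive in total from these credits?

$9,195

Rural Housing Credit: $116,350 is below the $132,700 cutoff, so the full $5,400 applies.
Apprenticeship Credit: $116,350 is at or below the $205,100 threshold, so the full $3,795 applies.
Renter's Relief Credit: $116,350 is at or above $115,200, so the credit is $0.
Total: $5,400 + $3,795 + $0 = $9,195.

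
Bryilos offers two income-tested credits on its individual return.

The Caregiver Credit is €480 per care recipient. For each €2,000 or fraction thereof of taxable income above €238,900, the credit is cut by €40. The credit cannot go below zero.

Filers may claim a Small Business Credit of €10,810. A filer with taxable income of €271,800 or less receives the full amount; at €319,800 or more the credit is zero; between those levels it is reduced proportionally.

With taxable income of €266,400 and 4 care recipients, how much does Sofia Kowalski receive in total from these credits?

Caregiver Credit: base = 4 × €480 = €1,920. income exceeds €238,900 by €27,500, which is 14 full-or-partial €2,000 increments; reduction = 14 × €40 = €560, leaving €1,360.
Small Business Credit: €266,400 is at or below the €271,800 threshold, so the full €10,810 applies.
Total: €1,360 + €10,810 = €12,170.

€12,170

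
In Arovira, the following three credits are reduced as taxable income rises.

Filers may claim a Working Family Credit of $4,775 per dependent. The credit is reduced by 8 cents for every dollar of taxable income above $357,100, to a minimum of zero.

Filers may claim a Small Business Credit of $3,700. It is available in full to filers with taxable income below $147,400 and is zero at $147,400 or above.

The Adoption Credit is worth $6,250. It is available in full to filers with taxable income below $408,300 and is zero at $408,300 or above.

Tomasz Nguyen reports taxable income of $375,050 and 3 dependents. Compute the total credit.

$19,139

Working Family Credit: base = 3 × $4,775 = $14,325. 8% of the $17,950 excess over $357,100 is $1,436; credit = $14,325 − $1,436 = $12,889.
Small Business Credit: $375,050 meets or exceeds the $147,400 cutoff, so the credit is $0.
Adoption Credit: $375,050 is below the $408,300 cutoff, so the full $6,250 applies.
Total: $12,889 + $0 + $6,250 = $19,139.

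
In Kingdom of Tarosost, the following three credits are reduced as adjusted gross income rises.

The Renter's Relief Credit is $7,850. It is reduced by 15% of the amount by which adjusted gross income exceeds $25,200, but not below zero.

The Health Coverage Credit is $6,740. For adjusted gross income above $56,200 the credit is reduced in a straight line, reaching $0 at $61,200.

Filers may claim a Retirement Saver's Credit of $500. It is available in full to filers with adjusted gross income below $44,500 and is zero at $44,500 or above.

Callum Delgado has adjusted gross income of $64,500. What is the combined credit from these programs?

$1,955

Renter's Relief Credit: 15% of the $39,300 excess over $25,200 is $5,895; credit = $7,850 − $5,895 = $1,955.
Health Coverage Credit: $64,500 is at or above $61,200, so the credit is $0.
Retirement Saver's Credit: $64,500 meets or exceeds the $44,500 cutoff, so the credit is $0.
Total: $1,955 + $0 + $0 = $1,955.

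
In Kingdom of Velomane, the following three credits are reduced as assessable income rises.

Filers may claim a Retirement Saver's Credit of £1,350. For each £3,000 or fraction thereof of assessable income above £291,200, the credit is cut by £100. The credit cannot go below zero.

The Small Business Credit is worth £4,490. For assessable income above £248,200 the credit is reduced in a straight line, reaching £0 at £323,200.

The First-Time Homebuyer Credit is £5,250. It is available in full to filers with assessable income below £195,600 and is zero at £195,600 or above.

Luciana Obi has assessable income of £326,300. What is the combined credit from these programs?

£150

Retirement Saver's Credit: income exceeds £291,200 by £35,100, which is 12 full-or-partial £3,000 increments; reduction = 12 × £100 = £1,200, leaving £150.
Small Business Credit: £326,300 is at or above £323,200, so the credit is £0.
First-Time Homebuyer Credit: £326,300 meets or exceeds the £195,600 cutoff, so the credit is £0.
Total: £150 + £0 + £0 = £150.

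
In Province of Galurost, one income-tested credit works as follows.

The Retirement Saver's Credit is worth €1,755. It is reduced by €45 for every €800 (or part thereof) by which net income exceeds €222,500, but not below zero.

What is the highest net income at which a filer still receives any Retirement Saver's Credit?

€252,900

After 38 increments the reduction is 38 × €45 = €1,710, leaving €45; one more increment wipes it out. Increment 38 ends at excess 38 × €800 = €30,400, so the highest qualifying income is €222,500 + €30,400 = €252,900.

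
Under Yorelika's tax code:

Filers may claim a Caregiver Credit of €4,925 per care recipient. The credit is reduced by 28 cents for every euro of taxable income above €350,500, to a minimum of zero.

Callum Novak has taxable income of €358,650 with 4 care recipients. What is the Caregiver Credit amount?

Caregiver Credit: base = 4 × €4,925 = €19,700. 28% of the €8,150 excess over €350,500 is €2,282; credit = €19,700 − €2,282 = €17,418.

€17,418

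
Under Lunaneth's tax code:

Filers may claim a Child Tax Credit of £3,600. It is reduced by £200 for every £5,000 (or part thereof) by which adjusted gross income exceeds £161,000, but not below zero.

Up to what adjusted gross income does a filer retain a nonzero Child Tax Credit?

£246,000

After 17 increments the reduction is 17 × £200 = £3,400, leaving £200; one more increment wipes it out. Increment 17 ends at excess 17 × £5,000 = £85,000, so the highest qualifying income is £161,000 + £85,000 = £246,000.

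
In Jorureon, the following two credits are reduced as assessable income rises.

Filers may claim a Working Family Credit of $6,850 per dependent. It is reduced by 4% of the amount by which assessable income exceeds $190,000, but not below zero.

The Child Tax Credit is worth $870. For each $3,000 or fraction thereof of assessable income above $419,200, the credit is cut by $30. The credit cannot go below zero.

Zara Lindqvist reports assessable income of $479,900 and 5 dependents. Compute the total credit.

Working Family Credit: base = 5 × $6,850 = $34,250. 4% of the $289,900 excess over $190,000 is $11,596; credit = $34,250 − $11,596 = $22,654.
Child Tax Credit: income exceeds $419,200 by $60,700, which is 21 full-or-partial $3,000 increments; reduction = 21 × $30 = $630, leaving $240.
Total: $22,654 + $240 = $22,894.

$22,894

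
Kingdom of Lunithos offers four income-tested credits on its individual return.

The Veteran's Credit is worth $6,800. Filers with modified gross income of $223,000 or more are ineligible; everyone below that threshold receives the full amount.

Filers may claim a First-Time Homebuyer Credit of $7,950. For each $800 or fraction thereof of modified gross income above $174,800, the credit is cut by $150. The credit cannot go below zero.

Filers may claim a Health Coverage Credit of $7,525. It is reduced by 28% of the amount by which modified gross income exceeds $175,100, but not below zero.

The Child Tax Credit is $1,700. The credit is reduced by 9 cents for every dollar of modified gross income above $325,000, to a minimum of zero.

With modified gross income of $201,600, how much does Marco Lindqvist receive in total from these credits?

Veteran's Credit: $201,600 is below the $223,000 cutoff, so the full $6,800 applies.
First-Time Homebuyer Credit: income exceeds $174,800 by $26,800, which is 34 full-or-partial $800 increments; reduction = 34 × $150 = $5,100, leaving $2,850.
Health Coverage Credit: 28% of the $26,500 excess over $175,100 is $7,420; credit = $7,525 − $7,420 = $105.
Child Tax Credit: $201,600 is at or below the $325,000 threshold, so the full $1,700 applies.
Total: $6,800 + $2,850 + $105 + $1,700 = $11,455.

$11,455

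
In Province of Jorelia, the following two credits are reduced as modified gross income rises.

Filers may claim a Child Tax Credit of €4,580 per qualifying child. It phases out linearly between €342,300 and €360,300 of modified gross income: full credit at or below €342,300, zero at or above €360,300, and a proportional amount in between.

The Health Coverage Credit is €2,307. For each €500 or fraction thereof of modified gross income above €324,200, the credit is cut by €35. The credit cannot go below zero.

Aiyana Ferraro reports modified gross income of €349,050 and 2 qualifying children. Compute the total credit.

Child Tax Credit: base = 2 × €4,580 = €9,160. €349,050 is €6,750 into a €18,000 phase-out range, leaving 11,250/18,000 of the credit: €9,160 × 11,250/18,000 = €5,725.
Health Coverage Credit: income exceeds €324,200 by €24,850, which is 50 full-or-partial €500 increments; reduction = 50 × €35 = €1,750, leaving €557.
Total: €5,725 + €557 = €6,282.

€6,282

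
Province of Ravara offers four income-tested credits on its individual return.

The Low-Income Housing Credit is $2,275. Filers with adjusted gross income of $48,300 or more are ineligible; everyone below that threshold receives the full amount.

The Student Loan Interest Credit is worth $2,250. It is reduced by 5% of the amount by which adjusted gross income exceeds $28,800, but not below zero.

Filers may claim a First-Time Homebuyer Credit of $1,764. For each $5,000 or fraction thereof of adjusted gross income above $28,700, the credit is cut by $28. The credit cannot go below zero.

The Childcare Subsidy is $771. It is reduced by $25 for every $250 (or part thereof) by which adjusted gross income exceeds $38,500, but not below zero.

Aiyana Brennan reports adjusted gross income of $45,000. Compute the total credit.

$5,488

Low-Income Housing Credit: $45,000 is below the $48,300 cutoff, so the full $2,275 applies.
Student Loan Interest Credit: 5% of the $16,200 excess over $28,800 is $810; credit = $2,250 − $810 = $1,440.
First-Time Homebuyer Credit: income exceeds $28,700 by $16,300, which is 4 full-or-partial $5,000 increments; reduction = 4 × $28 = $112, leaving $1,652.
Childcare Subsidy: income exceeds $38,500 by $6,500, which is 26 full-or-partial $250 increments; reduction = 26 × $25 = $650, leaving $121.
Total: $2,275 + $1,440 + $1,652 + $121 = $5,488.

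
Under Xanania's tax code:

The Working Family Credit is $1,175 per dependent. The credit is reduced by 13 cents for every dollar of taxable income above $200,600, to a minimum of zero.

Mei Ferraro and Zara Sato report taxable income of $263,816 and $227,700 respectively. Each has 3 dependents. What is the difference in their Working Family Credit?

$2

Mei ($263,816): Working Family Credit: base = 3 × $1,175 = $3,525. 13% of the $63,216 excess over $200,600 is $8,218.08 ≥ base, so the credit is $0.
Zara ($227,700): Working Family Credit: base = 3 × $1,175 = $3,525. 13% of the $27,100 excess over $200,600 is $3,523; credit = $3,525 − $3,523 = $2.
Difference: |$0 − $2| = $2.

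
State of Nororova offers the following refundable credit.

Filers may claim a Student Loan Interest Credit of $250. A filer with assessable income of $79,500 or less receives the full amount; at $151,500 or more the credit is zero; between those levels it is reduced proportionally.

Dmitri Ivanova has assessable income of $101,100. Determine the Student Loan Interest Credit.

Student Loan Interest Credit: $101,100 is $21,600 into a $72,000 phase-out range, leaving 50,400/72,000 of the credit: $250 × 50,400/72,000 = $175.

$175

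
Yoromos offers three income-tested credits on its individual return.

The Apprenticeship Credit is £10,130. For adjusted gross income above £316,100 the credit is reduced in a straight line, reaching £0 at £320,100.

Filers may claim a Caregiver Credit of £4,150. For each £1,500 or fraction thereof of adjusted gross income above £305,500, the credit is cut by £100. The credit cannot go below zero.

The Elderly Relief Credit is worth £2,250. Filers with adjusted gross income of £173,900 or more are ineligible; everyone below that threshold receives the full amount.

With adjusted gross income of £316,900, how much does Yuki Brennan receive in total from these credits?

£11,454

Apprenticeship Credit: £316,900 is £800 into a £4,000 phase-out range, leaving 3,200/4,000 of the credit: £10,130 × 3,200/4,000 = £8,104.
Caregiver Credit: income exceeds £305,500 by £11,400, which is 8 full-or-partial £1,500 increments; reduction = 8 × £100 = £800, leaving £3,350.
Elderly Relief Credit: £316,900 meets or exceeds the £173,900 cutoff, so the credit is £0.
Total: £8,104 + £3,350 + £0 = £11,454.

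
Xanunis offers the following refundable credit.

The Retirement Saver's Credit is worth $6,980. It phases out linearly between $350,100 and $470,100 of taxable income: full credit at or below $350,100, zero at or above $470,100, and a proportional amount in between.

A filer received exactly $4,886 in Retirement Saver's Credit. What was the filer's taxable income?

$386,100

$4,886 is 4,886/6,980 of the full $6,980, so 2,094/6,980 of the $120,000 range has been used: income = $350,100 + $120,000 × 2,094/6,980 = $386,100.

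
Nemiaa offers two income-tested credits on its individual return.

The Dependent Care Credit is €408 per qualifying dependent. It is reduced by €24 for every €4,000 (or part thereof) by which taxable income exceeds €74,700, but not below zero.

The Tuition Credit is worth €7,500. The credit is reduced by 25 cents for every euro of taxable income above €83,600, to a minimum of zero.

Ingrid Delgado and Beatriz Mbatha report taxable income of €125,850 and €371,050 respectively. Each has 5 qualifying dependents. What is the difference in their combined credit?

€1,488

Ingrid (€125,850): Dependent Care Credit: base = 5 × €408 = €2,040. income exceeds €74,700 by €51,150, which is 13 full-or-partial €4,000 increments; reduction = 13 × €24 = €312, leaving €1,728. Tuition Credit: 25% of the €42,250 excess over €83,600 is €10,562.50 ≥ base, so the credit is €0. total €1,728 + €0 = €1,728
Beatriz (€371,050): Dependent Care Credit: base = 5 × €408 = €2,040. income exceeds €74,700 by €296,350, which is 75 full-or-partial €4,000 increments; reduction = 75 × €24 = €1,800, leaving €240. Tuition Credit: 25% of the €287,450 excess over €83,600 is €71,862.50 ≥ base, so the credit is €0. total €240 + €0 = €240
Difference: |€1,728 − €240| = €1,488.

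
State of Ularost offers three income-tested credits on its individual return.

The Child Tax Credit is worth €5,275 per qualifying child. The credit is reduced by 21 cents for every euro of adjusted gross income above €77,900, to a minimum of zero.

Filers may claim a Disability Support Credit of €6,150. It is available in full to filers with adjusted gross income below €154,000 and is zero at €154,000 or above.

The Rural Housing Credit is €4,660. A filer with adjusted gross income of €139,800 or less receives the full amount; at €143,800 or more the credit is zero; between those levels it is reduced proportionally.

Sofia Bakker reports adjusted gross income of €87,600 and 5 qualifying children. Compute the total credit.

Child Tax Credit: base = 5 × €5,275 = €26,375. 21% of the €9,700 excess over €77,900 is €2,037; credit = €26,375 − €2,037 = €24,338.
Disability Support Credit: €87,600 is below the €154,000 cutoff, so the full €6,150 applies.
Rural Housing Credit: €87,600 is at or below the €139,800 threshold, so the full €4,660 applies.
Total: €24,338 + €6,150 + €4,660 = €35,148.

€35,148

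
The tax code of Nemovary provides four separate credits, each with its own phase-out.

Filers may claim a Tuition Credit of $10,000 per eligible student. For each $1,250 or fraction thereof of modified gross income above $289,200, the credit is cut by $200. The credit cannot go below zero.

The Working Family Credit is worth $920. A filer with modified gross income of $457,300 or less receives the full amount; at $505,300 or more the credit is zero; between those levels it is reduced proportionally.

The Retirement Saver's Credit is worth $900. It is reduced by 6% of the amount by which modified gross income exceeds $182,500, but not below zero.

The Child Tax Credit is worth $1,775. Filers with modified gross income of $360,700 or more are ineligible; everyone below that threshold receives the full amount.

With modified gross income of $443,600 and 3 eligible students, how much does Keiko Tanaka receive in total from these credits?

$6,120

Tuition Credit: base = 3 × $10,000 = $30,000. income exceeds $289,200 by $154,400, which is 124 full-or-partial $1,250 increments; reduction = 124 × $200 = $24,800, leaving $5,200.
Working Family Credit: $443,600 is at or below the $457,300 threshold, so the full $920 applies.
Retirement Saver's Credit: 6% of the $261,100 excess over $182,500 is $15,666 ≥ base, so the credit is $0.
Child Tax Credit: $443,600 meets or exceeds the $360,700 cutoff, so the credit is $0.
Total: $5,200 + $920 + $0 + $0 = $6,120.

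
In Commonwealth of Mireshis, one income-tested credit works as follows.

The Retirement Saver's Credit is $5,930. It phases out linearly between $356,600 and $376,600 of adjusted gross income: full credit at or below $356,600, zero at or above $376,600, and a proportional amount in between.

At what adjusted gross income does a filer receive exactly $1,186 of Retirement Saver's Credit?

$372,600

$1,186 is 1,186/5,930 of the full $5,930, so 4,744/5,930 of the $20,000 range has been used: income = $356,600 + $20,000 × 4,744/5,930 = $372,600.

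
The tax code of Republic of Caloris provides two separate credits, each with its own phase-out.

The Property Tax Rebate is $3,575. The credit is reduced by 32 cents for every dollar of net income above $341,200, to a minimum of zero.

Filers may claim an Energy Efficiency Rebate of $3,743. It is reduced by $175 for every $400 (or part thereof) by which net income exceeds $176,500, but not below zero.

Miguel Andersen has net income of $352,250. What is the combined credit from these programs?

$39

Property Tax Rebate: 32% of the $11,050 excess over $341,200 is $3,536; credit = $3,575 − $3,536 = $39.
Energy Efficiency Rebate: income exceeds $176,500 by $175,750 → 440 increments × $175 = $77,000 ≥ base, so the credit is $0.
Total: $39 + $0 = $39.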